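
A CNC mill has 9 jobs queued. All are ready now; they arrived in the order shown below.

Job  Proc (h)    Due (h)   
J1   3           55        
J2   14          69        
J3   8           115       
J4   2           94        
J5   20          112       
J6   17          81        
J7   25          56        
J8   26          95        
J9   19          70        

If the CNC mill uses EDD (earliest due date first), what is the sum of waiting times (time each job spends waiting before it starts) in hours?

EDD (increasing due date): J1 J7 J2 J9 J6 J4 J8 J5 J3.
J1: waits 0, runs 0→3
J7: waits 3, runs 3→28
J2: waits 28, runs 28→42
J9: waits 42, runs 42→61
J6: waits 61, runs 61→78
J4: waits 78, runs 78→80
J8: waits 80, runs 80→106
J5: waits 106, runs 106→126
J3: waits 126, runs 126→134
Sum = 0+3+28+42+61+78+80+106+126 = 524.

524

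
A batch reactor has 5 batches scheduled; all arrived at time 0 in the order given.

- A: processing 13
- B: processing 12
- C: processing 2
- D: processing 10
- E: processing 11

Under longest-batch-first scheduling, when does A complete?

LPT (decreasing processing time): A B E D C.
A: 0→13

13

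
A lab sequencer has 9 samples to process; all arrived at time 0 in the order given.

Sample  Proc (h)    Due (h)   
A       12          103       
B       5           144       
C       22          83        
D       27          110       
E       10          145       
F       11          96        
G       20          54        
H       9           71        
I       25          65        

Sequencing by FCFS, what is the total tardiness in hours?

FIFO (arrival order): A B C D E F G H I.
A: 0→12, due 103, tardiness 0
B: 12→17, due 144, tardiness 0
C: 17→39, due 83, tardiness 0
D: 39→66, due 110, tardiness 0
E: 66→76, due 145, tardiness 0
F: 76→87, due 96, tardiness 0
G: 87→107, due 54, tardiness 53
H: 107→116, due 71, tardiness 45
I: 116→141, due 65, tardiness 76
Sum = 0+0+0+0+0+0+53+45+76 = 174.

174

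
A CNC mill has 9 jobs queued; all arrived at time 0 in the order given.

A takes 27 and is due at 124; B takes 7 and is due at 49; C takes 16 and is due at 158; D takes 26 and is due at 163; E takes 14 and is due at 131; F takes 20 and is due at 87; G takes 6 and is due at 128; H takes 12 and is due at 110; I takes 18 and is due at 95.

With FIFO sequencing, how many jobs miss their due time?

3

FIFO (arrival order): A B C D E F G H I.
A: 0→27, due 124, tardiness 0
B: 27→34, due 49, tardiness 0
C: 34→50, due 158, tardiness 0
D: 50→76, due 163, tardiness 0
E: 76→90, due 131, tardiness 0
F: 90→110, due 87, tardiness 23
G: 110→116, due 128, tardiness 0
H: 116→128, due 110, tardiness 18
I: 128→146, due 95, tardiness 51
Late jobs: 3.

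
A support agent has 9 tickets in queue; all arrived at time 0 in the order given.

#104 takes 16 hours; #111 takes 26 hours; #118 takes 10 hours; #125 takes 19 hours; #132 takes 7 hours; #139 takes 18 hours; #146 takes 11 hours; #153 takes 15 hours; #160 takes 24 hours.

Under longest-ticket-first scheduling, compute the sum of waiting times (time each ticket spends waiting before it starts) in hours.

LPT (decreasing processing time): #111 #160 #125 #139 #104 #153 #146 #118 #132.
#111: waits 0, runs 0→26
#160: waits 26, runs 26→50
#125: waits 50, runs 50→69
#139: waits 69, runs 69→87
#104: waits 87, runs 87→103
#153: waits 103, runs 103→118
#146: waits 118, runs 118→129
#118: waits 129, runs 129→139
#132: waits 139, runs 139→146
Sum = 0+26+50+69+87+103+118+129+139 = 721.

721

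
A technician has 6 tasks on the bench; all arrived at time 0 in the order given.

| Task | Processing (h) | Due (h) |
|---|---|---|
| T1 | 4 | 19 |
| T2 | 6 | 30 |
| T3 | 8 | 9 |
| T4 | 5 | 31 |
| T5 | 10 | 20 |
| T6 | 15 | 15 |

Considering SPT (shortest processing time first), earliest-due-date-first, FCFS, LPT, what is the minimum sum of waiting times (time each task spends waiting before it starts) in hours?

SPT (increasing processing time): T1 T4 T2 T3 T5 T6.
T1: waits 0, runs 0→4
T4: waits 4, runs 4→9
T2: waits 9, runs 9→15
T3: waits 15, runs 15→23
T5: waits 23, runs 23→33
T6: waits 33, runs 33→48
Sum = 0+4+9+15+23+33 = 84.
EDD (increasing due date): T3 T6 T1 T5 T2 T4.
T3: waits 0, runs 0→8
T6: waits 8, runs 8→23
T1: waits 23, runs 23→27
T5: waits 27, runs 27→37
T2: waits 37, runs 37→43
T4: waits 43, runs 43→48
Sum = 0+8+23+27+37+43 = 138.
FIFO (arrival order): T1 T2 T3 T4 T5 T6.
T1: waits 0, runs 0→4
T2: waits 4, runs 4→10
T3: waits 10, runs 10→18
T4: waits 18, runs 18→23
T5: waits 23, runs 23→33
T6: waits 33, runs 33→48
Sum = 0+4+10+18+23+33 = 88.
LPT (decreasing processing time): T6 T5 T3 T2 T4 T1.
T6: waits 0, runs 0→15
T5: waits 15, runs 15→25
T3: waits 25, runs 25→33
T2: waits 33, runs 33→39
T4: waits 39, runs 39→44
T1: waits 44, runs 44→48
Sum = 0+15+25+33+39+44 = 156.
SPT 84, EDD 138, FIFO 88, LPT 156 → minimum 84.

84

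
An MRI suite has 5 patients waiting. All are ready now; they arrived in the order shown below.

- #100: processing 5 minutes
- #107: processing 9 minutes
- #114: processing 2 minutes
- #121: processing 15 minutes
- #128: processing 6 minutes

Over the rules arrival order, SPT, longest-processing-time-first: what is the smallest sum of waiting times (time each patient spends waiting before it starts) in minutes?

44

FIFO (arrival order): #100 #107 #114 #121 #128.
#100: waits 0, runs 0→5
#107: waits 5, runs 5→14
#114: waits 14, runs 14→16
#121: waits 16, runs 16→31
#128: waits 31, runs 31→37
Sum = 0+5+14+16+31 = 66.
SPT (increasing processing time): #114 #100 #128 #107 #121.
#114: waits 0, runs 0→2
#100: waits 2, runs 2→7
#128: waits 7, runs 7→13
#107: waits 13, runs 13→22
#121: waits 22, runs 22→37
Sum = 0+2+7+13+22 = 44.
LPT (decreasing processing time): #121 #107 #128 #100 #114.
#121: waits 0, runs 0→15
#107: waits 15, runs 15→24
#128: waits 24, runs 24→30
#100: waits 30, runs 30→35
#114: waits 35, runs 35→37
Sum = 0+15+24+30+35 = 104.
FIFO 66, SPT 44, LPT 104 → minimum 44.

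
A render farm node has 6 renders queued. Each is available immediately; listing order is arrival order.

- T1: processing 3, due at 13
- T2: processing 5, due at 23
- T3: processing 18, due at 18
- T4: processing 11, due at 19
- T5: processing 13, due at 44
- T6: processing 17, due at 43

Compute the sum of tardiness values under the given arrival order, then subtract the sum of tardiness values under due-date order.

-8

FIFO (arrival order): T1 T2 T3 T4 T5 T6.
T1: 0→3, due 13, tardiness 0
T2: 3→8, due 23, tardiness 0
T3: 8→26, due 18, tardiness 8
T4: 26→37, due 19, tardiness 18
T5: 37→50, due 44, tardiness 6
T6: 50→67, due 43, tardiness 24
Sum = 0+0+8+18+6+24 = 56.
EDD (increasing due date): T1 T3 T4 T2 T6 T5.
T1: 0→3, due 13, tardiness 0
T3: 3→21, due 18, tardiness 3
T4: 21→32, due 19, tardiness 13
T2: 32→37, due 23, tardiness 14
T6: 37→54, due 43, tardiness 11
T5: 54→67, due 44, tardiness 23
Sum = 0+3+13+14+11+23 = 64.
Difference = 56 − 64 = -8.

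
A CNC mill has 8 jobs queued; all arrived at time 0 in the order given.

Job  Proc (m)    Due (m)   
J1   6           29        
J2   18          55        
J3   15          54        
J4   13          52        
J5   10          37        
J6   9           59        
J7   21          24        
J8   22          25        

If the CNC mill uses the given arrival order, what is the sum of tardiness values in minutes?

FIFO (arrival order): J1 J2 J3 J4 J5 J6 J7 J8.
J1: 0→6, due 29, tardiness 0
J2: 6→24, due 55, tardiness 0
J3: 24→39, due 54, tardiness 0
J4: 39→52, due 52, tardiness 0
J5: 52→62, due 37, tardiness 25
J6: 62→71, due 59, tardiness 12
J7: 71→92, due 24, tardiness 68
J8: 92→114, due 25, tardiness 89
Sum = 0+0+0+0+25+12+68+89 = 194.

194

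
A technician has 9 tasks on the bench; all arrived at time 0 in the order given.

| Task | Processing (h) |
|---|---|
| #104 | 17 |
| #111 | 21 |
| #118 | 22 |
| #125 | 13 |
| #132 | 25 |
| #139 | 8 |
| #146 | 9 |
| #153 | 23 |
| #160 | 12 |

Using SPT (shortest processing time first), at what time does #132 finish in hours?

150

SPT (increasing processing time): #139 #146 #160 #125 #104 #111 #118 #153 #132.
#139: 0→8
#146: 8→17
#160: 17→29
#125: 29→42
#104: 42→59
#111: 59→80
#118: 80→102
#153: 102→125
#132: 125→150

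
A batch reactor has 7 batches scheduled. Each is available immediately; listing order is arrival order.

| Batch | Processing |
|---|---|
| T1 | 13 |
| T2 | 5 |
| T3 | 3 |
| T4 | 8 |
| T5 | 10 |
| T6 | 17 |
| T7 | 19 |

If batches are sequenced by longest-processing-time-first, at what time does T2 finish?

72

LPT (decreasing processing time): T7 T6 T1 T5 T4 T2 T3.
T7: 0→19
T6: 19→36
T1: 36→49
T5: 49→59
T4: 59→67
T2: 67→72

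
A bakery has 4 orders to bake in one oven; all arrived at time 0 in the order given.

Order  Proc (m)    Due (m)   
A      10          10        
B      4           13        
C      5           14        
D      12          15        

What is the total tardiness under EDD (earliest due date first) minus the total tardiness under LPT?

EDD (increasing due date): A B C D.
A: 0→10, due 10, tardiness 0
B: 10→14, due 13, tardiness 1
C: 14→19, due 14, tardiness 5
D: 19→31, due 15, tardiness 16
Sum = 0+1+5+16 = 22.
LPT (decreasing processing time): D A C B.
D: 0→12, due 15, tardiness 0
A: 12→22, due 10, tardiness 12
C: 22→27, due 14, tardiness 13
B: 27→31, due 13, tardiness 18
Sum = 0+12+13+18 = 43.
Difference = 22 − 43 = -21.

-21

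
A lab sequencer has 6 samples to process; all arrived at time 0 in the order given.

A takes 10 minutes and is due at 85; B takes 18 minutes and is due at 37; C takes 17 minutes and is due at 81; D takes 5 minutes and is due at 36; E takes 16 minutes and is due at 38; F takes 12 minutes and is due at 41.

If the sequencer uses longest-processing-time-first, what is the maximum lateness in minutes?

LPT (decreasing processing time): B C E F A D.
B: 0→18, due 37, lateness -19
C: 18→35, due 81, lateness -46
E: 35→51, due 38, lateness 13
F: 51→63, due 41, lateness 22
A: 63→73, due 85, lateness -12
D: 73→78, due 36, lateness 42
Maximum = 42.

42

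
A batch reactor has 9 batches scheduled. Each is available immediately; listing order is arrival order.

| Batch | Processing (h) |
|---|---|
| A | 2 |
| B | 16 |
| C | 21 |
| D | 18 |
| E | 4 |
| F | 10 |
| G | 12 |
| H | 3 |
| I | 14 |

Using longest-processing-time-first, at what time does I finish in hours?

LPT (decreasing processing time): C D B I G F E H A.
C: 0→21
D: 21→39
B: 39→55
I: 55→69

69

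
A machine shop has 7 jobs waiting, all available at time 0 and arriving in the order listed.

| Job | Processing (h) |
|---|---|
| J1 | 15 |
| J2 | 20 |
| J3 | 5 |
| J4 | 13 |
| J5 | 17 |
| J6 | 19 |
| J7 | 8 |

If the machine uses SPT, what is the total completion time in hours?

317

SPT (increasing processing time): J3 J7 J4 J1 J5 J6 J2.
J3: 0→5
J7: 5→13
J4: 13→26
J1: 26→41
J5: 41→58
J6: 58→77
J2: 77→97
Sum = 5+13+26+41+58+77+97 = 317.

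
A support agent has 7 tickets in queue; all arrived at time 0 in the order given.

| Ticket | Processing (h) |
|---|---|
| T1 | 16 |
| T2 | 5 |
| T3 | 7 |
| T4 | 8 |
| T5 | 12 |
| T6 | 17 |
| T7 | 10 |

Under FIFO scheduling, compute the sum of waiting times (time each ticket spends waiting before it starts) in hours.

FIFO (arrival order): T1 T2 T3 T4 T5 T6 T7.
T1: waits 0, runs 0→16
T2: waits 16, runs 16→21
T3: waits 21, runs 21→28
T4: waits 28, runs 28→36
T5: waits 36, runs 36→48
T6: waits 48, runs 48→65
T7: waits 65, runs 65→75
Sum = 0+16+21+28+36+48+65 = 214.

214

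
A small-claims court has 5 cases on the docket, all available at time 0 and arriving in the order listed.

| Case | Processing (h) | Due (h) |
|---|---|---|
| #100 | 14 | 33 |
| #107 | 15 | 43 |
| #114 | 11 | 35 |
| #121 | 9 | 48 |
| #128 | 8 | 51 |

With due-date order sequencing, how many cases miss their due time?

EDD (increasing due date): #100 #114 #107 #121 #128.
#100: 0→14, due 33, tardiness 0
#114: 14→25, due 35, tardiness 0
#107: 25→40, due 43, tardiness 0
#121: 40→49, due 48, tardiness 1
#128: 49→57, due 51, tardiness 6
Late cases: 2.

2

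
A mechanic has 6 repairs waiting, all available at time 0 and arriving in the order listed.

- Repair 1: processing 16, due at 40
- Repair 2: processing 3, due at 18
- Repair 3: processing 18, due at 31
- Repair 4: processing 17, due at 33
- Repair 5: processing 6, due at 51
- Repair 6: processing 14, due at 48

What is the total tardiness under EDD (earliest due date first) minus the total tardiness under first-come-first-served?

-1

EDD (increasing due date): Repair 2 Repair 3 Repair 4 Repair 1 Repair 6 Repair 5.
Repair 2: 0→3, due 18, tardiness 0
Repair 3: 3→21, due 31, tardiness 0
Repair 4: 21→38, due 33, tardiness 5
Repair 1: 38→54, due 40, tardiness 14
Repair 6: 54→68, due 48, tardiness 20
Repair 5: 68→74, due 51, tardiness 23
Sum = 0+0+5+14+20+23 = 62.
FIFO (arrival order): Repair 1 Repair 2 Repair 3 Repair 4 Repair 5 Repair 6.
Repair 1: 0→16, due 40, tardiness 0
Repair 2: 16→19, due 18, tardiness 1
Repair 3: 19→37, due 31, tardiness 6
Repair 4: 37→54, due 33, tardiness 21
Repair 5: 54→60, due 51, tardiness 9
Repair 6: 60→74, due 48, tardiness 26
Sum = 0+1+6+21+9+26 = 63.
Difference = 62 − 63 = -1.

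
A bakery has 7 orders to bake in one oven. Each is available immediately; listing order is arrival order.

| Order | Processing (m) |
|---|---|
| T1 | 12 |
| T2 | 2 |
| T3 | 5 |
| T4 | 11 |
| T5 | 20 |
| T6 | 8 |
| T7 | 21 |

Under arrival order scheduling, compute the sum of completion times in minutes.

262

FIFO (arrival order): T1 T2 T3 T4 T5 T6 T7.
T1: 0→12
T2: 12→14
T3: 14→19
T4: 19→30
T5: 30→50
T6: 50→58
T7: 58→79
Sum = 12+14+19+30+50+58+79 = 262.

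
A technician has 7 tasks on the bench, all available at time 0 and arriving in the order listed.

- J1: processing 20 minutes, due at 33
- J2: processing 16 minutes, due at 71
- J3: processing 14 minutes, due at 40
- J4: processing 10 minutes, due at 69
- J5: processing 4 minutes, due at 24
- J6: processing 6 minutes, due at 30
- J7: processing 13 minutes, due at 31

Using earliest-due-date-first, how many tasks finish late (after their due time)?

3

EDD (increasing due date): J5 J6 J7 J1 J3 J4 J2.
J5: 0→4, due 24, tardiness 0
J6: 4→10, due 30, tardiness 0
J7: 10→23, due 31, tardiness 0
J1: 23→43, due 33, tardiness 10
J3: 43→57, due 40, tardiness 17
J4: 57→67, due 69, tardiness 0
J2: 67→83, due 71, tardiness 12
Late tasks: 3.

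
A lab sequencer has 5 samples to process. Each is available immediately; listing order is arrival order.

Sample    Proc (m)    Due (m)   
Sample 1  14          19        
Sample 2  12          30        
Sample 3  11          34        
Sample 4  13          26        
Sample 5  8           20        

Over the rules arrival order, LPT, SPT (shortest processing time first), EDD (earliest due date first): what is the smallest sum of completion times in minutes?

FIFO (arrival order): Sample 1 Sample 2 Sample 3 Sample 4 Sample 5.
Sample 1: 0→14
Sample 2: 14→26
Sample 3: 26→37
Sample 4: 37→50
Sample 5: 50→58
Sum = 14+26+37+50+58 = 185.
LPT (decreasing processing time): Sample 1 Sample 4 Sample 2 Sample 3 Sample 5.
Sample 1: 0→14
Sample 4: 14→27
Sample 2: 27→39
Sample 3: 39→50
Sample 5: 50→58
Sum = 14+27+39+50+58 = 188.
SPT (increasing processing time): Sample 5 Sample 3 Sample 2 Sample 4 Sample 1.
Sample 5: 0→8
Sample 3: 8→19
Sample 2: 19→31
Sample 4: 31→44
Sample 1: 44→58
Sum = 8+19+31+44+58 = 160.
EDD (increasing due date): Sample 1 Sample 5 Sample 4 Sample 2 Sample 3.
Sample 1: 0→14
Sample 5: 14→22
Sample 4: 22→35
Sample 2: 35→47
Sample 3: 47→58
Sum = 14+22+35+47+58 = 176.
FIFO 185, LPT 188, SPT 160, EDD 176 → minimum 160.

160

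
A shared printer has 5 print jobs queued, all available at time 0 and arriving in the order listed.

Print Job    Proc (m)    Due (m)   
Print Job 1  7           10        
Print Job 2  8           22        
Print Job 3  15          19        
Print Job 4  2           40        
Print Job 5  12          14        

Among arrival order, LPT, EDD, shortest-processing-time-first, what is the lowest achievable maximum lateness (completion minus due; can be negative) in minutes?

20

FIFO (arrival order): Print Job 1 Print Job 2 Print Job 3 Print Job 4 Print Job 5.
Print Job 1: 0→7, due 10, lateness -3
Print Job 2: 7→15, due 22, lateness -7
Print Job 3: 15→30, due 19, lateness 11
Print Job 4: 30→32, due 40, lateness -8
Print Job 5: 32→44, due 14, lateness 30
Maximum = 30.
LPT (decreasing processing time): Print Job 3 Print Job 5 Print Job 2 Print Job 1 Print Job 4.
Print Job 3: 0→15, due 19, lateness -4
Print Job 5: 15→27, due 14, lateness 13
Print Job 2: 27→35, due 22, lateness 13
Print Job 1: 35→42, due 10, lateness 32
Print Job 4: 42→44, due 40, lateness 4
Maximum = 32.
EDD (increasing due date): Print Job 1 Print Job 5 Print Job 3 Print Job 2 Print Job 4.
Print Job 1: 0→7, due 10, lateness -3
Print Job 5: 7→19, due 14, lateness 5
Print Job 3: 19→34, due 19, lateness 15
Print Job 2: 34→42, due 22, lateness 20
Print Job 4: 42→44, due 40, lateness 4
Maximum = 20.
SPT (increasing processing time): Print Job 4 Print Job 1 Print Job 2 Print Job 5 Print Job 3.
Print Job 4: 0→2, due 40, lateness -38
Print Job 1: 2→9, due 10, lateness -1
Print Job 2: 9→17, due 22, lateness -5
Print Job 5: 17→29, due 14, lateness 15
Print Job 3: 29→44, due 19, lateness 25
Maximum = 25.
FIFO 30, LPT 32, EDD 20, SPT 25 → minimum 20.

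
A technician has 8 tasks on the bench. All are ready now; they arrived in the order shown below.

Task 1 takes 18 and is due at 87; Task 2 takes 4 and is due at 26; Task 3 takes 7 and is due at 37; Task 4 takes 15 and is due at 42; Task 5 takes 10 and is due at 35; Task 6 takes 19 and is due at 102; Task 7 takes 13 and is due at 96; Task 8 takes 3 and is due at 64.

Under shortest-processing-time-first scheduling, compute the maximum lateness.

10

SPT (increasing processing time): Task 8 Task 2 Task 3 Task 5 Task 7 Task 4 Task 1 Task 6.
Task 8: 0→3, due 64, lateness -61
Task 2: 3→7, due 26, lateness -19
Task 3: 7→14, due 37, lateness -23
Task 5: 14→24, due 35, lateness -11
Task 7: 24→37, due 96, lateness -59
Task 4: 37→52, due 42, lateness 10
Task 1: 52→70, due 87, lateness -17
Task 6: 70→89, due 102, lateness -13
Maximum = 10.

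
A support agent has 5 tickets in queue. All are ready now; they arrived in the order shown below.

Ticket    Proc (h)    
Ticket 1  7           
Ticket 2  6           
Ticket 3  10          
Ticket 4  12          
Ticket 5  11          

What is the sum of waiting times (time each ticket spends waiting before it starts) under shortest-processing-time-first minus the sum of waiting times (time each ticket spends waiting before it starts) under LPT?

SPT (increasing processing time): Ticket 2 Ticket 1 Ticket 3 Ticket 5 Ticket 4.
Ticket 2: waits 0, runs 0→6
Ticket 1: waits 6, runs 6→13
Ticket 3: waits 13, runs 13→23
Ticket 5: waits 23, runs 23→34
Ticket 4: waits 34, runs 34→46
Sum = 0+6+13+23+34 = 76.
LPT (decreasing processing time): Ticket 4 Ticket 5 Ticket 3 Ticket 1 Ticket 2.
Ticket 4: waits 0, runs 0→12
Ticket 5: waits 12, runs 12→23
Ticket 3: waits 23, runs 23→33
Ticket 1: waits 33, runs 33→40
Ticket 2: waits 40, runs 40→46
Sum = 0+12+23+33+40 = 108.
Difference = 76 − 108 = -32.

-32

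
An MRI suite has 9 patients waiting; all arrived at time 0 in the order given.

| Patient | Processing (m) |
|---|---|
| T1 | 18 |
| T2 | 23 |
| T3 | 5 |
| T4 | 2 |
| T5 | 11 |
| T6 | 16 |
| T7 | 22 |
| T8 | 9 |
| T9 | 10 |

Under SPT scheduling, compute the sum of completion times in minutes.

421

SPT (increasing processing time): T4 T3 T8 T9 T5 T6 T1 T7 T2.
T4: 0→2
T3: 2→7
T8: 7→16
T9: 16→26
T5: 26→37
T6: 37→53
T1: 53→71
T7: 71→93
T2: 93→116
Sum = 2+7+16+26+37+53+71+93+116 = 421.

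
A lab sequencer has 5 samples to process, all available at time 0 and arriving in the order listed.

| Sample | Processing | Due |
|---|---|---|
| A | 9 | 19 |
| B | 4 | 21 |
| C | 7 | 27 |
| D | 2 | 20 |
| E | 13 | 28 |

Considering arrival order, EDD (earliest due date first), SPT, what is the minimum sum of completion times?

78

FIFO (arrival order): A B C D E.
A: 0→9
B: 9→13
C: 13→20
D: 20→22
E: 22→35
Sum = 9+13+20+22+35 = 99.
EDD (increasing due date): A D B C E.
A: 0→9
D: 9→11
B: 11→15
C: 15→22
E: 22→35
Sum = 9+11+15+22+35 = 92.
SPT (increasing processing time): D B C A E.
D: 0→2
B: 2→6
C: 6→13
A: 13→22
E: 22→35
Sum = 2+6+13+22+35 = 78.
FIFO 99, EDD 92, SPT 78 → minimum 78.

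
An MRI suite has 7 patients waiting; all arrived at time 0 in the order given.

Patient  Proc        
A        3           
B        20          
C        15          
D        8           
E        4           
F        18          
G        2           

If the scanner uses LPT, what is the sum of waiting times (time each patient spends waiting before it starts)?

LPT (decreasing processing time): B F C D E A G.
B: waits 0, runs 0→20
F: waits 20, runs 20→38
C: waits 38, runs 38→53
D: waits 53, runs 53→61
E: waits 61, runs 61→65
A: waits 65, runs 65→68
G: waits 68, runs 68→70
Sum = 0+20+38+53+61+65+68 = 305.

305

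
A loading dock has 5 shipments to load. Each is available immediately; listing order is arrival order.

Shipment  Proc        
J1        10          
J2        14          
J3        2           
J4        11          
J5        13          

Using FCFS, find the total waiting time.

97

FIFO (arrival order): J1 J2 J3 J4 J5.
J1: waits 0, runs 0→10
J2: waits 10, runs 10→24
J3: waits 24, runs 24→26
J4: waits 26, runs 26→37
J5: waits 37, runs 37→50
Sum = 0+10+24+26+37 = 97.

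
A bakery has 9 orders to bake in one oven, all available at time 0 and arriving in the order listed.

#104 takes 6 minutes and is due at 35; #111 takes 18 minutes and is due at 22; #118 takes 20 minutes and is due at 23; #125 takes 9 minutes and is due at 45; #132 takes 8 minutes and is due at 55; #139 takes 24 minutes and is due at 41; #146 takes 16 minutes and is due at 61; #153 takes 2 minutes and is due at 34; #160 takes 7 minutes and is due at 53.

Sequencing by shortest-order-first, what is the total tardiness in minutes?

176

SPT (increasing processing time): #153 #104 #160 #132 #125 #146 #111 #118 #139.
#153: 0→2, due 34, tardiness 0
#104: 2→8, due 35, tardiness 0
#160: 8→15, due 53, tardiness 0
#132: 15→23, due 55, tardiness 0
#125: 23→32, due 45, tardiness 0
#146: 32→48, due 61, tardiness 0
#111: 48→66, due 22, tardiness 44
#118: 66→86, due 23, tardiness 63
#139: 86→110, due 41, tardiness 69
Sum = 0+0+0+0+0+0+44+63+69 = 176.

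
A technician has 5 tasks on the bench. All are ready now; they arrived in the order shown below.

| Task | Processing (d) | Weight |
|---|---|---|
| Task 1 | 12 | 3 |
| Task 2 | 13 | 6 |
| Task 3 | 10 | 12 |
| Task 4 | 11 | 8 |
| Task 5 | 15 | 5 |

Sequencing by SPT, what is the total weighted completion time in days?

968

SPT (increasing processing time): Task 3 Task 4 Task 1 Task 2 Task 5.
Task 3: finishes 10, weight 12, w·C = 120
Task 4: finishes 21, weight 8, w·C = 168
Task 1: finishes 33, weight 3, w·C = 99
Task 2: finishes 46, weight 6, w·C = 276
Task 5: finishes 61, weight 5, w·C = 305
Sum = 120+168+99+276+305 = 968.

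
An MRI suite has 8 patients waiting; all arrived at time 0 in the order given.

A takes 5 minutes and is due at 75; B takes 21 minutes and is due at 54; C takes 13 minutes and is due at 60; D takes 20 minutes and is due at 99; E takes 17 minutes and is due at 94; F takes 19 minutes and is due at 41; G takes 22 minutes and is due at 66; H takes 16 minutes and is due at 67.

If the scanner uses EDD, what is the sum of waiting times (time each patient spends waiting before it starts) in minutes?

487

EDD (increasing due date): F B C G H A E D.
F: waits 0, runs 0→19
B: waits 19, runs 19→40
C: waits 40, runs 40→53
G: waits 53, runs 53→75
H: waits 75, runs 75→91
A: waits 91, runs 91→96
E: waits 96, runs 96→113
D: waits 113, runs 113→133
Sum = 0+19+40+53+75+91+96+113 = 487.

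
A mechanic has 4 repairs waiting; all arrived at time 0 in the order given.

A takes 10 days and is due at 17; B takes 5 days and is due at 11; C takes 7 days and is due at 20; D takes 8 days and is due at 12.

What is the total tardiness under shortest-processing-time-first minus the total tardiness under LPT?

-9

SPT (increasing processing time): B C D A.
B: 0→5, due 11, tardiness 0
C: 5→12, due 20, tardiness 0
D: 12→20, due 12, tardiness 8
A: 20→30, due 17, tardiness 13
Sum = 0+0+8+13 = 21.
LPT (decreasing processing time): A D C B.
A: 0→10, due 17, tardiness 0
D: 10→18, due 12, tardiness 6
C: 18→25, due 20, tardiness 5
B: 25→30, due 11, tardiness 19
Sum = 0+6+5+19 = 30.
Difference = 21 − 30 = -9.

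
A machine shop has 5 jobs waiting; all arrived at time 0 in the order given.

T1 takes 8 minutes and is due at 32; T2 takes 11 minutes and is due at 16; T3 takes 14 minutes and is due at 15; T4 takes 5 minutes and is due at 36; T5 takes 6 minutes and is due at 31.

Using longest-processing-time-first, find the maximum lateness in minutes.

9

LPT (decreasing processing time): T3 T2 T1 T5 T4.
T3: 0→14, due 15, lateness -1
T2: 14→25, due 16, lateness 9
T1: 25→33, due 32, lateness 1
T5: 33→39, due 31, lateness 8
T4: 39→44, due 36, lateness 8
Maximum = 9.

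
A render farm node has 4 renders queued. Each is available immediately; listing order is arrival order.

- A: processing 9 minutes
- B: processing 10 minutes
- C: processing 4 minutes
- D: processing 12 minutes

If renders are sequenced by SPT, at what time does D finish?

SPT (increasing processing time): C A B D.
C: 0→4
A: 4→13
B: 13→23
D: 23→35

35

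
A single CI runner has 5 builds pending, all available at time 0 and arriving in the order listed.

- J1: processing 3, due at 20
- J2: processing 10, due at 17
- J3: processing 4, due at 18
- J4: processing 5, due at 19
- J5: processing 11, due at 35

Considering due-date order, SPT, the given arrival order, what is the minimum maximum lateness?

2

EDD (increasing due date): J2 J3 J4 J1 J5.
J2: 0→10, due 17, lateness -7
J3: 10→14, due 18, lateness -4
J4: 14→19, due 19, lateness 0
J1: 19→22, due 20, lateness 2
J5: 22→33, due 35, lateness -2
Maximum = 2.
SPT (increasing processing time): J1 J3 J4 J2 J5.
J1: 0→3, due 20, lateness -17
J3: 3→7, due 18, lateness -11
J4: 7→12, due 19, lateness -7
J2: 12→22, due 17, lateness 5
J5: 22→33, due 35, lateness -2
Maximum = 5.
FIFO (arrival order): J1 J2 J3 J4 J5.
J1: 0→3, due 20, lateness -17
J2: 3→13, due 17, lateness -4
J3: 13→17, due 18, lateness -1
J4: 17→22, due 19, lateness 3
J5: 22→33, due 35, lateness -2
Maximum = 3.
EDD 2, SPT 5, FIFO 3 → minimum 2.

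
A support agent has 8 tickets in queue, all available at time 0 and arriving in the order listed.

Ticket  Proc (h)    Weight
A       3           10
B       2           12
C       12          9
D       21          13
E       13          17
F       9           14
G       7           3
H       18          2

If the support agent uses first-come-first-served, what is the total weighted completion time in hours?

2815

FIFO (arrival order): A B C D E F G H.
A: finishes 3, weight 10, w·C = 30
B: finishes 5, weight 12, w·C = 60
C: finishes 17, weight 9, w·C = 153
D: finishes 38, weight 13, w·C = 494
E: finishes 51, weight 17, w·C = 867
F: finishes 60, weight 14, w·C = 840
G: finishes 67, weight 3, w·C = 201
H: finishes 85, weight 2, w·C = 170
Sum = 30+60+153+494+867+840+201+170 = 2815.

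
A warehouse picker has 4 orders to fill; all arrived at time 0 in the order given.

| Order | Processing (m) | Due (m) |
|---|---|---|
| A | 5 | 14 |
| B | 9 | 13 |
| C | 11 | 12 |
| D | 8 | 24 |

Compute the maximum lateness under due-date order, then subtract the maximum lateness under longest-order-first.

EDD (increasing due date): C B A D.
C: 0→11, due 12, lateness -1
B: 11→20, due 13, lateness 7
A: 20→25, due 14, lateness 11
D: 25→33, due 24, lateness 9
Maximum = 11.
LPT (decreasing processing time): C B D A.
C: 0→11, due 12, lateness -1
B: 11→20, due 13, lateness 7
D: 20→28, due 24, lateness 4
A: 28→33, due 14, lateness 19
Maximum = 19.
Difference = 11 − 19 = -8.

-8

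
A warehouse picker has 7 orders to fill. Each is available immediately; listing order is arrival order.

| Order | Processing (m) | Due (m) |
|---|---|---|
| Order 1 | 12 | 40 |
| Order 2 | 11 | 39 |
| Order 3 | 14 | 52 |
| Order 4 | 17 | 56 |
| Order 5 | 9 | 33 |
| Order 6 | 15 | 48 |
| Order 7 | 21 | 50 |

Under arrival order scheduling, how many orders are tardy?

3

FIFO (arrival order): Order 1 Order 2 Order 3 Order 4 Order 5 Order 6 Order 7.
Order 1: 0→12, due 40, tardiness 0
Order 2: 12→23, due 39, tardiness 0
Order 3: 23→37, due 52, tardiness 0
Order 4: 37→54, due 56, tardiness 0
Order 5: 54→63, due 33, tardiness 30
Order 6: 63→78, due 48, tardiness 30
Order 7: 78→99, due 50, tardiness 49
Late orders: 3.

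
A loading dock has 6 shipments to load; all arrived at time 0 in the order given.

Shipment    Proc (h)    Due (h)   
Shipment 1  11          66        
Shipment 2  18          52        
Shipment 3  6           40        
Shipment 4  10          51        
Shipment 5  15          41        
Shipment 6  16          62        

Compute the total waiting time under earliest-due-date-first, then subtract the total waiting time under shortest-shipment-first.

23

EDD (increasing due date): Shipment 3 Shipment 5 Shipment 4 Shipment 2 Shipment 6 Shipment 1.
Shipment 3: waits 0, runs 0→6
Shipment 5: waits 6, runs 6→21
Shipment 4: waits 21, runs 21→31
Shipment 2: waits 31, runs 31→49
Shipment 6: waits 49, runs 49→65
Shipment 1: waits 65, runs 65→76
Sum = 0+6+21+31+49+65 = 172.
SPT (increasing processing time): Shipment 3 Shipment 4 Shipment 1 Shipment 5 Shipment 6 Shipment 2.
Shipment 3: waits 0, runs 0→6
Shipment 4: waits 6, runs 6→16
Shipment 1: waits 16, runs 16→27
Shipment 5: waits 27, runs 27→42
Shipment 6: waits 42, runs 42→58
Shipment 2: waits 58, runs 58→76
Sum = 0+6+16+27+42+58 = 149.
Difference = 172 − 149 = 23.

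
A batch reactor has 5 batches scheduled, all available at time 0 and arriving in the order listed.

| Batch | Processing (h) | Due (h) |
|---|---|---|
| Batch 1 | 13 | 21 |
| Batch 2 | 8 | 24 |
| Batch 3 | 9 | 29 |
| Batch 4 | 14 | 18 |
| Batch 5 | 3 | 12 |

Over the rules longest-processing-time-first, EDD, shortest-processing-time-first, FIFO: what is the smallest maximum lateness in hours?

LPT (decreasing processing time): Batch 4 Batch 1 Batch 3 Batch 2 Batch 5.
Batch 4: 0→14, due 18, lateness -4
Batch 1: 14→27, due 21, lateness 6
Batch 3: 27→36, due 29, lateness 7
Batch 2: 36→44, due 24, lateness 20
Batch 5: 44→47, due 12, lateness 35
Maximum = 35.
EDD (increasing due date): Batch 5 Batch 4 Batch 1 Batch 2 Batch 3.
Batch 5: 0→3, due 12, lateness -9
Batch 4: 3→17, due 18, lateness -1
Batch 1: 17→30, due 21, lateness 9
Batch 2: 30→38, due 24, lateness 14
Batch 3: 38→47, due 29, lateness 18
Maximum = 18.
SPT (increasing processing time): Batch 5 Batch 2 Batch 3 Batch 1 Batch 4.
Batch 5: 0→3, due 12, lateness -9
Batch 2: 3→11, due 24, lateness -13
Batch 3: 11→20, due 29, lateness -9
Batch 1: 20→33, due 21, lateness 12
Batch 4: 33→47, due 18, lateness 29
Maximum = 29.
FIFO (arrival order): Batch 1 Batch 2 Batch 3 Batch 4 Batch 5.
Batch 1: 0→13, due 21, lateness -8
Batch 2: 13→21, due 24, lateness -3
Batch 3: 21→30, due 29, lateness 1
Batch 4: 30→44, due 18, lateness 26
Batch 5: 44→47, due 12, lateness 35
Maximum = 35.
LPT 35, EDD 18, SPT 29, FIFO 35 → minimum 18.

18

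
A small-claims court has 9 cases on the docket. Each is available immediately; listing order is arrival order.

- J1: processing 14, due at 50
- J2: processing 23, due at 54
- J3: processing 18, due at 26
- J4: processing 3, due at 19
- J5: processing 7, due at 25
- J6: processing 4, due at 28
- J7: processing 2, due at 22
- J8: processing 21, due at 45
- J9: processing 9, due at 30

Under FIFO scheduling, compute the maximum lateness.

FIFO (arrival order): J1 J2 J3 J4 J5 J6 J7 J8 J9.
J1: 0→14, due 50, lateness -36
J2: 14→37, due 54, lateness -17
J3: 37→55, due 26, lateness 29
J4: 55→58, due 19, lateness 39
J5: 58→65, due 25, lateness 40
J6: 65→69, due 28, lateness 41
J7: 69→71, due 22, lateness 49
J8: 71→92, due 45, lateness 47
J9: 92→101, due 30, lateness 71
Maximum = 71.

71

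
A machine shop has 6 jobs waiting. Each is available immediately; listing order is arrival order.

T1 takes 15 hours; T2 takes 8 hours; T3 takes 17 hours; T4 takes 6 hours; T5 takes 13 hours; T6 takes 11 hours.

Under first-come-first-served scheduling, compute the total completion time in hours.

FIFO (arrival order): T1 T2 T3 T4 T5 T6.
T1: 0→15
T2: 15→23
T3: 23→40
T4: 40→46
T5: 46→59
T6: 59→70
Sum = 15+23+40+46+59+70 = 253.

253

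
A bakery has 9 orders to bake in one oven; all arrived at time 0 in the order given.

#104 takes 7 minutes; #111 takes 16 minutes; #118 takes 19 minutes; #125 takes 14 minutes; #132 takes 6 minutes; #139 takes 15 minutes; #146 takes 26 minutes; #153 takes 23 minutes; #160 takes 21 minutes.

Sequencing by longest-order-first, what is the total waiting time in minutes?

LPT (decreasing processing time): #146 #153 #160 #118 #111 #139 #125 #104 #132.
#146: waits 0, runs 0→26
#153: waits 26, runs 26→49
#160: waits 49, runs 49→70
#118: waits 70, runs 70→89
#111: waits 89, runs 89→105
#139: waits 105, runs 105→120
#125: waits 120, runs 120→134
#104: waits 134, runs 134→141
#132: waits 141, runs 141→147
Sum = 0+26+49+70+89+105+120+134+141 = 734.

734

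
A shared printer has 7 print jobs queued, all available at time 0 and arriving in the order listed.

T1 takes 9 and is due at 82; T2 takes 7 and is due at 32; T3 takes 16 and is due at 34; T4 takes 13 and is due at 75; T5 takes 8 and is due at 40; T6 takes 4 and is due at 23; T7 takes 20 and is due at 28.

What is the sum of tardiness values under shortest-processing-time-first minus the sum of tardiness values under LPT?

-51

SPT (increasing processing time): T6 T2 T5 T1 T4 T3 T7.
T6: 0→4, due 23, tardiness 0
T2: 4→11, due 32, tardiness 0
T5: 11→19, due 40, tardiness 0
T1: 19→28, due 82, tardiness 0
T4: 28→41, due 75, tardiness 0
T3: 41→57, due 34, tardiness 23
T7: 57→77, due 28, tardiness 49
Sum = 0+0+0+0+0+23+49 = 72.
LPT (decreasing processing time): T7 T3 T4 T1 T5 T2 T6.
T7: 0→20, due 28, tardiness 0
T3: 20→36, due 34, tardiness 2
T4: 36→49, due 75, tardiness 0
T1: 49→58, due 82, tardiness 0
T5: 58→66, due 40, tardiness 26
T2: 66→73, due 32, tardiness 41
T6: 73→77, due 23, tardiness 54
Sum = 0+2+0+0+26+41+54 = 123.
Difference = 72 − 123 = -51.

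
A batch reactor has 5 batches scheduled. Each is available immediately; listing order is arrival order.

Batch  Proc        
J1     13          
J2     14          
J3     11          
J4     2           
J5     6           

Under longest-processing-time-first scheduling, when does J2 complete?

14

LPT (decreasing processing time): J2 J1 J3 J5 J4.
J2: 0→14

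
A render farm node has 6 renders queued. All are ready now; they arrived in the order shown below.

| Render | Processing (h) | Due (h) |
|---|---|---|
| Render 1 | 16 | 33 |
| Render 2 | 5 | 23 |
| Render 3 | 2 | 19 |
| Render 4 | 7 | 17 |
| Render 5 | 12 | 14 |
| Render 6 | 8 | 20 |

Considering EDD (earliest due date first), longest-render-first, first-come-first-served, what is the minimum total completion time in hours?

EDD (increasing due date): Render 5 Render 4 Render 3 Render 6 Render 2 Render 1.
Render 5: 0→12
Render 4: 12→19
Render 3: 19→21
Render 6: 21→29
Render 2: 29→34
Render 1: 34→50
Sum = 12+19+21+29+34+50 = 165.
LPT (decreasing processing time): Render 1 Render 5 Render 6 Render 4 Render 2 Render 3.
Render 1: 0→16
Render 5: 16→28
Render 6: 28→36
Render 4: 36→43
Render 2: 43→48
Render 3: 48→50
Sum = 16+28+36+43+48+50 = 221.
FIFO (arrival order): Render 1 Render 2 Render 3 Render 4 Render 5 Render 6.
Render 1: 0→16
Render 2: 16→21
Render 3: 21→23
Render 4: 23→30
Render 5: 30→42
Render 6: 42→50
Sum = 16+21+23+30+42+50 = 182.
EDD 165, LPT 221, FIFO 182 → minimum 165.

165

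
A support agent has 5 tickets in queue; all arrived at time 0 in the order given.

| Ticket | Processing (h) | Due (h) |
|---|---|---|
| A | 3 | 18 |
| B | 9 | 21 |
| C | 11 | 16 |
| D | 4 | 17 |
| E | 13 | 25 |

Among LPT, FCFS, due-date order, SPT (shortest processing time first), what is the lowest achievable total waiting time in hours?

LPT (decreasing processing time): E C B D A.
E: waits 0, runs 0→13
C: waits 13, runs 13→24
B: waits 24, runs 24→33
D: waits 33, runs 33→37
A: waits 37, runs 37→40
Sum = 0+13+24+33+37 = 107.
FIFO (arrival order): A B C D E.
A: waits 0, runs 0→3
B: waits 3, runs 3→12
C: waits 12, runs 12→23
D: waits 23, runs 23→27
E: waits 27, runs 27→40
Sum = 0+3+12+23+27 = 65.
EDD (increasing due date): C D A B E.
C: waits 0, runs 0→11
D: waits 11, runs 11→15
A: waits 15, runs 15→18
B: waits 18, runs 18→27
E: waits 27, runs 27→40
Sum = 0+11+15+18+27 = 71.
SPT (increasing processing time): A D B C E.
A: waits 0, runs 0→3
D: waits 3, runs 3→7
B: waits 7, runs 7→16
C: waits 16, runs 16→27
E: waits 27, runs 27→40
Sum = 0+3+7+16+27 = 53.
LPT 107, FIFO 65, EDD 71, SPT 53 → minimum 53.

53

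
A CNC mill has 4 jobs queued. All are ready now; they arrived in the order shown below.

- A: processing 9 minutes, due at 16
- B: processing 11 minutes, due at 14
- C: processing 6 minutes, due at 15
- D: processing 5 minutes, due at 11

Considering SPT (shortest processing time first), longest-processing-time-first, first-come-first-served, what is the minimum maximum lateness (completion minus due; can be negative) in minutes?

SPT (increasing processing time): D C A B.
D: 0→5, due 11, lateness -6
C: 5→11, due 15, lateness -4
A: 11→20, due 16, lateness 4
B: 20→31, due 14, lateness 17
Maximum = 17.
LPT (decreasing processing time): B A C D.
B: 0→11, due 14, lateness -3
A: 11→20, due 16, lateness 4
C: 20→26, due 15, lateness 11
D: 26→31, due 11, lateness 20
Maximum = 20.
FIFO (arrival order): A B C D.
A: 0→9, due 16, lateness -7
B: 9→20, due 14, lateness 6
C: 20→26, due 15, lateness 11
D: 26→31, due 11, lateness 20
Maximum = 20.
SPT 17, LPT 20, FIFO 20 → minimum 17.

17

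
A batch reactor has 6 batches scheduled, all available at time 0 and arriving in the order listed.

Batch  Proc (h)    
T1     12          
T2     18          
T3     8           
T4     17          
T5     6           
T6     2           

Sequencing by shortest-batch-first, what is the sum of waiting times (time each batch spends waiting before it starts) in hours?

SPT (increasing processing time): T6 T5 T3 T1 T4 T2.
T6: waits 0, runs 0→2
T5: waits 2, runs 2→8
T3: waits 8, runs 8→16
T1: waits 16, runs 16→28
T4: waits 28, runs 28→45
T2: waits 45, runs 45→63
Sum = 0+2+8+16+28+45 = 99.

99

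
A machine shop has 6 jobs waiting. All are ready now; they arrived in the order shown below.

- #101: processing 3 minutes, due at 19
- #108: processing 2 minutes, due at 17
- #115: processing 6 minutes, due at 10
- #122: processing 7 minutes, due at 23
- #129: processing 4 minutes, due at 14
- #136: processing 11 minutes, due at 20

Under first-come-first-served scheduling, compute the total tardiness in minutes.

22

FIFO (arrival order): #101 #108 #115 #122 #129 #136.
#101: 0→3, due 19, tardiness 0
#108: 3→5, due 17, tardiness 0
#115: 5→11, due 10, tardiness 1
#122: 11→18, due 23, tardiness 0
#129: 18→22, due 14, tardiness 8
#136: 22→33, due 20, tardiness 13
Sum = 0+0+1+0+8+13 = 22.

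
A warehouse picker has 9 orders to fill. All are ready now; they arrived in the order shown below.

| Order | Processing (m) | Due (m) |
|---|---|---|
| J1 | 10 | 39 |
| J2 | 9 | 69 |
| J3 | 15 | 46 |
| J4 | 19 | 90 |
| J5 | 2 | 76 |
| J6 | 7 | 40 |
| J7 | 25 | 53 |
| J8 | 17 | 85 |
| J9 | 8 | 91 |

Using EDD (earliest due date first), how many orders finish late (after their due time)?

EDD (increasing due date): J1 J6 J3 J7 J2 J5 J8 J4 J9.
J1: 0→10, due 39, tardiness 0
J6: 10→17, due 40, tardiness 0
J3: 17→32, due 46, tardiness 0
J7: 32→57, due 53, tardiness 4
J2: 57→66, due 69, tardiness 0
J5: 66→68, due 76, tardiness 0
J8: 68→85, due 85, tardiness 0
J4: 85→104, due 90, tardiness 14
J9: 104→112, due 91, tardiness 21
Late orders: 3.

3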